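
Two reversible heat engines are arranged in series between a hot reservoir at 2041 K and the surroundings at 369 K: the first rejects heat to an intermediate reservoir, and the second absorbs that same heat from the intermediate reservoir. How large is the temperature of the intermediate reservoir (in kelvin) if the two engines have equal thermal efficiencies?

T_m ≈ 868 K

Equal efficiencies require 1 − T_m/T_H = 1 − T_C/T_m, i.e. T_m/T_H = T_C/T_m, so T_m = √(T_H·T_C) = √(2041.00 × 369.00) = 868 K.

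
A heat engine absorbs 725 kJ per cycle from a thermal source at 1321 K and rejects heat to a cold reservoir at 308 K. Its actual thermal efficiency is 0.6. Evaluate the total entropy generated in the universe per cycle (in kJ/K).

W = η·Q_H = 0.6 × 725 = 435.0 kJ, so Q_C = Q_H − W = 290.0 kJ.
The hot reservoir loses entropy Q_H/T_H = 725/1321.00 = 0.5488 kJ/K; the cold reservoir gains Q_C/T_C = 290.0/308.00 = 0.9416 kJ/K.
ΔS_univ = −Q_H/T_H + Q_C/T_C = 0.3927 kJ/K (> 0, since η = 0.6 < η_Carnot = 0.767).

ΔS_univ ≈ 0.3927 kJ/K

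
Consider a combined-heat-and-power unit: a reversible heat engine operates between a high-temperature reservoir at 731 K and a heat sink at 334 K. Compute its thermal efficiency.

For a reversible engine, η = 1 − T_C/T_H = 1 − 334.00/731.00 = 0.5431.

η ≈ 0.5431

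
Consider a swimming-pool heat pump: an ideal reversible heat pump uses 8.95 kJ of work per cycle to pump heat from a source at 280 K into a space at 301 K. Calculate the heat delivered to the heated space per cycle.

Q_H ≈ 128.3 kJ

The Carnot heat-pump COP is COP_HP = T_H/(T_H − T_C) = 301.00/21.00 = 14.3333.
Q_H = COP_HP · W = 14.3333 × 8.95 = 128.3 kJ.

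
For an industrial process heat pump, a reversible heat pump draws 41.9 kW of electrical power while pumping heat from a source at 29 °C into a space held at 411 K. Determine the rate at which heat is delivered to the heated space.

T_C = 29 °C → 29 + 273.15 = 302.15 K.
Reversible heating COP: COP_HP = T_H/(T_H − T_C) = 411.00/108.85 = 3.7758.
Q_H = COP_HP · W = 3.7758 × 41.9 = 158 kW.

Q̇_H ≈ 158 kW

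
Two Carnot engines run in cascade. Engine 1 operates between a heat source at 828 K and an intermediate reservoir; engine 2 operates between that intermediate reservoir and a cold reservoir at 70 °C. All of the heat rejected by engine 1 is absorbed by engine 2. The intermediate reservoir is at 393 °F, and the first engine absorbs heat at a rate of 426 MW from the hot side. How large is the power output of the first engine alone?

Ẇ₁ ≈ 182.3 MW

T_C = 70 °C → 70 + 273.15 = 343.15 K.
T_m = 393 °F → (393 − 32) × 5/9 = 200.56 °C = 473.71 K.
First-stage efficiency η₁ = 1 − T_m/T_H = 1 − 473.71/828.00 = 0.4279.
W₁ = η₁·Q_H = 0.4279 × 426 = 182.3 MW.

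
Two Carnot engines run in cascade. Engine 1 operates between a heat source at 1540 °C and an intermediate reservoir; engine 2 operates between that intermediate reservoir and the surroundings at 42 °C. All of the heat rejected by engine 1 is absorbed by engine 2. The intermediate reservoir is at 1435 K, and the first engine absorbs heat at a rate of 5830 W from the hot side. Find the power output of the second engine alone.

T_H = 1540 °C → 1540 + 273.15 = 1813.15 K.
T_C = 42 °C → 42 + 273.15 = 315.15 K.
Heat entering the second stage: Q_m = Q_H·(T_m/T_H) = 5830 × 1435.00/1813.15 = 4610 W.
Second-stage efficiency η₂ = 1 − T_C/T_m = 1 − 315.15/1435.00 = 0.7804, so W₂ = η₂·Q_m = 3600 W.

Ẇ₂ ≈ 3600 W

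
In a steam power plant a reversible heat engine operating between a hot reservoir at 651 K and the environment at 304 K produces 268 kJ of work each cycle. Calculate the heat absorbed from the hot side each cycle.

Since the cycle is reversible, η = 1 − T_C/T_H = 1 − 304.00/651.00 = 0.5330.
Q_H = W/η = 268/0.5330 = 503 kJ.

Q_H ≈ 503 kJ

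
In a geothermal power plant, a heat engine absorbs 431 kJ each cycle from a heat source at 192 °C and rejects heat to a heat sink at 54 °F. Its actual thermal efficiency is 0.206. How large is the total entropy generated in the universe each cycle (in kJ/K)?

T_H = 192 °C → 192 + 273.15 = 465.15 K.
T_C = 54 °F → (54 − 32) × 5/9 = 12.22 °C = 285.37 K.
W = η·Q_H = 0.206 × 431 = 88.79 kJ, so Q_C = Q_H − W = 342.2 kJ.
The hot reservoir loses entropy Q_H/T_H = 431/465.15 = 0.9266 kJ/K; the cold reservoir gains Q_C/T_C = 342.2/285.37 = 1.199 kJ/K.
ΔS_univ = −Q_H/T_H + Q_C/T_C = 0.273 kJ/K (> 0, since η = 0.206 < η_Carnot = 0.386).

ΔS_univ ≈ 0.273 kJ/K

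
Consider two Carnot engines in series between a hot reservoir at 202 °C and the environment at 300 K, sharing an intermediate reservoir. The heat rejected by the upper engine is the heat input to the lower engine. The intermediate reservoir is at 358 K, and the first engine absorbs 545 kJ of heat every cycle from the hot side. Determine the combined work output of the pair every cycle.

W_total ≈ 201 kJ

T_H = 202 °C → 202 + 273.15 = 475.15 K.
Two reversible stages in series are equivalent to a single Carnot engine between T_H and T_C, so η_total = 1 − T_C/T_H = 1 − 300.00/475.15 = 0.3686.
W_total = η_total · Q_H = 0.3686 × 545 = 201 kJ.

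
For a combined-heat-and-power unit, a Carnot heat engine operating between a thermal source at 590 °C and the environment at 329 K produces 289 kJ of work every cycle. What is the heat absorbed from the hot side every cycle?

Q_H ≈ 467 kJ

T_H = 590 °C → 590 + 273.15 = 863.15 K.
For a reversible engine, η = 1 − T_C/T_H = 1 − 329.00/863.15 = 0.6188.
Q_H = W/η = 289/0.6188 = 467 kJ.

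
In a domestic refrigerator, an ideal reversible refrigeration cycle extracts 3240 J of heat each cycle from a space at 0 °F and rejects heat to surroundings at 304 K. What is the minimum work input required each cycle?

W_in ≈ 617 J

T_C = 0 °F → (0 − 32) × 5/9 = -17.78 °C = 255.37 K.
COP_R = T_C/(T_H − T_C) = 255.37/48.63 = 5.2516.
W = Q_C/COP_R = 3240/5.2516 = 617 J.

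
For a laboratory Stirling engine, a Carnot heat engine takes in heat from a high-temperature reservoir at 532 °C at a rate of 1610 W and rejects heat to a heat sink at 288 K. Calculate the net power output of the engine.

Ẇ ≈ 1030 W

T_H = 532 °C → 532 + 273.15 = 805.15 K.
Since the cycle is reversible, η = 1 − T_C/T_H = 1 − 288.00/805.15 = 0.6423.
W = η·Q_H = 0.6423 × 1610 = 1030 W.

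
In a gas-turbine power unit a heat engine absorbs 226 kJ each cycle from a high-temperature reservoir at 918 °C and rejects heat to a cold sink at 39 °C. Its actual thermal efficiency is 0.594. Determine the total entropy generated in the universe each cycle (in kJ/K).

T_H = 918 °C → 918 + 273.15 = 1191.15 K.
T_C = 39 °C → 39 + 273.15 = 312.15 K.
W = η·Q_H = 0.594 × 226 = 134.2 kJ, so Q_C = Q_H − W = 91.76 kJ.
The hot reservoir loses entropy Q_H/T_H = 226/1191.15 = 0.1897 kJ/K; the cold reservoir gains Q_C/T_C = 91.76/312.15 = 0.2939 kJ/K.
ΔS_univ = −Q_H/T_H + Q_C/T_C = 0.104 kJ/K (> 0, since η = 0.594 < η_Carnot = 0.738).

ΔS_univ ≈ 0.104 kJ/K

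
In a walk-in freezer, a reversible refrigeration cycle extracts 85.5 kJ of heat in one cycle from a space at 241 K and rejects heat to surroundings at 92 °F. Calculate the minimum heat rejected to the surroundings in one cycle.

Q_H ≈ 108.7 kJ

T_H = 92 °F → (92 − 32) × 5/9 = 33.33 °C = 306.48 K.
For a reversible cycle Q_H/Q_C = T_H/T_C, so Q_H = Q_C·T_H/T_C = 85.5 × 306.48/241.00 = 108.7 kJ.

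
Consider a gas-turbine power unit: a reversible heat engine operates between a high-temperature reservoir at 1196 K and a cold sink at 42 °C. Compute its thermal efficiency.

η ≈ 0.7365

T_C = 42 °C → 42 + 273.15 = 315.15 K.
The Carnot efficiency is η = 1 − T_C/T_H = 1 − 315.15/1196.00 = 0.7365.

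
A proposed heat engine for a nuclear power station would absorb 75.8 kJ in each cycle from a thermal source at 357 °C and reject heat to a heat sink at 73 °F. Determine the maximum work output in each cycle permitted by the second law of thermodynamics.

T_H = 357 °C → 357 + 273.15 = 630.15 K.
T_C = 73 °F → (73 − 32) × 5/9 = 22.78 °C = 295.93 K.
By the Carnot theorem, η_max = 1 − T_C/T_H = 1 − 295.93/630.15 = 0.5304.
W_max = η_max · Q_H = 0.5304 × 75.8 = 40.20 kJ.

W_max ≈ 40.20 kJ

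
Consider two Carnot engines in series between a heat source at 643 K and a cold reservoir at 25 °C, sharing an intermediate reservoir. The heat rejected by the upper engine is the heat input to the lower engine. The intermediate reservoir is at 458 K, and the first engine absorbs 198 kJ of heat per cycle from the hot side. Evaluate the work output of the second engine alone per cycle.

T_C = 25 °C → 25 + 273.15 = 298.15 K.
Heat entering the second stage: Q_m = Q_H·(T_m/T_H) = 198 × 458.00/643.00 = 141.0 kJ.
Second-stage efficiency η₂ = 1 − T_C/T_m = 1 − 298.15/458.00 = 0.3490, so W₂ = η₂·Q_m = 49.22 kJ.

W₂ ≈ 49.22 kJ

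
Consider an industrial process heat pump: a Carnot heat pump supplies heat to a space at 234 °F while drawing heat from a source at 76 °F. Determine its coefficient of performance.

COP_HP ≈ 4.39

T_H = 234 °F → (234 − 32) × 5/9 = 112.22 °C = 385.37 K.
T_C = 76 °F → (76 − 32) × 5/9 = 24.44 °C = 297.59 K.
Reversible heating COP: COP_HP = T_H/(T_H − T_C) = 385.37/(385.37 − 297.59) = 4.39.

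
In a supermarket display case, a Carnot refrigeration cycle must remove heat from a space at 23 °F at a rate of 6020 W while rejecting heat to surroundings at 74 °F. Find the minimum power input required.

T_H = 74 °F → (74 − 32) × 5/9 = 23.33 °C = 296.48 K.
T_C = 23 °F → (23 − 32) × 5/9 = -5.00 °C = 268.15 K.
COP_R = T_C/(T_H − T_C) = 268.15/28.33 = 9.4641.
W = Q_C/COP_R = 6020/9.4641 = 636.1 W.

Ẇ_in ≈ 636.1 W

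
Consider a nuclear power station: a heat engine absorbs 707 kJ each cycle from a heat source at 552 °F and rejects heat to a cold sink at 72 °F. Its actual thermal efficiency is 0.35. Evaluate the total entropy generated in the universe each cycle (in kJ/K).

ΔS_univ ≈ 0.298 kJ/K

T_H = 552 °F → (552 − 32) × 5/9 = 288.89 °C = 562.04 K.
T_C = 72 °F → (72 − 32) × 5/9 = 22.22 °C = 295.37 K.
W = η·Q_H = 0.35 × 707 = 247.4 kJ, so Q_C = Q_H − W = 459.6 kJ.
The hot reservoir loses entropy Q_H/T_H = 707/562.04 = 1.258 kJ/K; the cold reservoir gains Q_C/T_C = 459.6/295.37 = 1.556 kJ/K.
ΔS_univ = −Q_H/T_H + Q_C/T_C = 0.298 kJ/K (> 0, since η = 0.35 < η_Carnot = 0.474).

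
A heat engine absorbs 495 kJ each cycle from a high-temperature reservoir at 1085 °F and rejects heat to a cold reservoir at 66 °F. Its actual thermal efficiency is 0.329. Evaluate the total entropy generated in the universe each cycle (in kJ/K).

T_H = 1085 °F → (1085 − 32) × 5/9 = 585.00 °C = 858.15 K.
T_C = 66 °F → (66 − 32) × 5/9 = 18.89 °C = 292.04 K.
W = η·Q_H = 0.329 × 495 = 162.9 kJ, so Q_C = Q_H − W = 332.1 kJ.
The hot reservoir loses entropy Q_H/T_H = 495/858.15 = 0.5768 kJ/K; the cold reservoir gains Q_C/T_C = 332.1/292.04 = 1.137 kJ/K.
ΔS_univ = −Q_H/T_H + Q_C/T_C = 0.561 kJ/K (> 0, since η = 0.329 < η_Carnot = 0.660).

ΔS_univ ≈ 0.561 kJ/K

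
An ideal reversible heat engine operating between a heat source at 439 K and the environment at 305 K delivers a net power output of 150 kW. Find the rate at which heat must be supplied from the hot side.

Q̇_H ≈ 491 kW

Since the cycle is reversible, η = 1 − T_C/T_H = 1 − 305.00/439.00 = 0.3052.
Q_H = W/η = 150/0.3052 = 491 kW.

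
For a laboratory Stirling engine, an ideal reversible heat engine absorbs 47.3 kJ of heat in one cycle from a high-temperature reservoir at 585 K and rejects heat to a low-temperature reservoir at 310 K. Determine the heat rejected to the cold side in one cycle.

η_rev = 1 − T_C/T_H = 1 − 310.00/585.00 = 0.4701.
For a reversible cycle Q_C/Q_H = T_C/T_H, so Q_C = 47.3 × 310.00/585.00 = 25.06 kJ.

Q_C ≈ 25.06 kJ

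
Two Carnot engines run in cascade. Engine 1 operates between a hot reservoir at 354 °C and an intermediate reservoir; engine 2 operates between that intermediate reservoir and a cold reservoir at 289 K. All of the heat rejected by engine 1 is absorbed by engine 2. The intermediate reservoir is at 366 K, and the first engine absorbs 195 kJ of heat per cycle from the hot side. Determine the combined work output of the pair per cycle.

T_H = 354 °C → 354 + 273.15 = 627.15 K.
Two reversible stages in series are equivalent to a single Carnot engine between T_H and T_C, so η_total = 1 − T_C/T_H = 1 − 289.00/627.15 = 0.5392.
W_total = η_total · Q_H = 0.5392 × 195 = 105 kJ.

W_total ≈ 105 kJ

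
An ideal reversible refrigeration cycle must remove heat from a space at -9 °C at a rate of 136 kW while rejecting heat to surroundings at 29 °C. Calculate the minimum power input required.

T_H = 29 °C → 29 + 273.15 = 302.15 K.
T_C = -9 °C → -9 + 273.15 = 264.15 K.
Carnot COP: COP_R = T_C/(T_H − T_C) = 264.15/38.00 = 6.9513.
W = Q_C/COP_R = 136/6.9513 = 19.6 kW.

Ẇ_in ≈ 19.6 kW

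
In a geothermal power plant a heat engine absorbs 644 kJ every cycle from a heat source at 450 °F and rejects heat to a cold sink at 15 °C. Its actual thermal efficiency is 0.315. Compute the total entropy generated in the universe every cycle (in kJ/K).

T_H = 450 °F → (450 − 32) × 5/9 = 232.22 °C = 505.37 K.
T_C = 15 °C → 15 + 273.15 = 288.15 K.
W = η·Q_H = 0.315 × 644 = 202.9 kJ, so Q_C = Q_H − W = 441.1 kJ.
Reservoir entropy changes: ΔS_H = −Q_H/T_H = −644/505.37 = -1.274 kJ/K and ΔS_C = +Q_C/T_C = 441.1/288.15 = 1.531 kJ/K.
ΔS_univ = −Q_H/T_H + Q_C/T_C = 0.2566 kJ/K (> 0, since η = 0.315 < η_Carnot = 0.430).

ΔS_univ ≈ 0.2566 kJ/K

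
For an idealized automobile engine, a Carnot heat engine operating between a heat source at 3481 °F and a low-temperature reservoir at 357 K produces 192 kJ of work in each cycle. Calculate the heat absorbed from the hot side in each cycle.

Q_H ≈ 229.4 kJ

T_H = 3481 °F → (3481 − 32) × 5/9 = 1916.11 °C = 2189.26 K.
For a reversible engine, η = 1 − T_C/T_H = 1 − 357.00/2189.26 = 0.8369.
Q_H = W/η = 192/0.8369 = 229.4 kJ.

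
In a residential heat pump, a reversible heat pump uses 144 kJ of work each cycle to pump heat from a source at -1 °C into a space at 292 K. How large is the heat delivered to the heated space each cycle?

T_C = -1 °C → -1 + 273.15 = 272.15 K.
For a reversible heat pump, COP_HP = T_H/(T_H − T_C) = 292.00/19.85 = 14.7103.
Q_H = COP_HP · W = 14.7103 × 144 = 2118 kJ.

Q_H ≈ 2118 kJ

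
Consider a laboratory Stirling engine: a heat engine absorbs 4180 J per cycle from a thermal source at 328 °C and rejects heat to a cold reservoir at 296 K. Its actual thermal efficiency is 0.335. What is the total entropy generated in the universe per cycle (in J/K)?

ΔS_univ ≈ 2.44 J/K

T_H = 328 °C → 328 + 273.15 = 601.15 K.
W = η·Q_H = 0.335 × 4180 = 1400 J, so Q_C = Q_H − W = 2780 J.
Reservoir entropy changes: ΔS_H = −Q_H/T_H = −4180/601.15 = -6.953 J/K and ΔS_C = +Q_C/T_C = 2780/296.00 = 9.391 J/K.
ΔS_univ = −Q_H/T_H + Q_C/T_C = 2.44 J/K (> 0, since η = 0.335 < η_Carnot = 0.508).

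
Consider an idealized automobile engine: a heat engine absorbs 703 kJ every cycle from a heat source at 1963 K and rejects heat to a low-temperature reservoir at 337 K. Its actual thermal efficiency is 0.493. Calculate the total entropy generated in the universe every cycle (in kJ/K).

ΔS_univ ≈ 0.6995 kJ/K

W = η·Q_H = 0.493 × 703 = 346.6 kJ, so Q_C = Q_H − W = 356.4 kJ.
The hot reservoir loses entropy Q_H/T_H = 703/1963.00 = 0.3581 kJ/K; the cold reservoir gains Q_C/T_C = 356.4/337.00 = 1.058 kJ/K.
ΔS_univ = −Q_H/T_H + Q_C/T_C = 0.6995 kJ/K (> 0, since η = 0.493 < η_Carnot = 0.828).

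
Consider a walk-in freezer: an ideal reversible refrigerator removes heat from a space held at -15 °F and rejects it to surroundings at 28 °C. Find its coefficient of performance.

COP_R ≈ 4.565

T_H = 28 °C → 28 + 273.15 = 301.15 K.
T_C = -15 °F → (-15 − 32) × 5/9 = -26.11 °C = 247.04 K.
Carnot COP: COP_R = T_C/(T_H − T_C) = 247.04/(301.15 − 247.04) = 4.565.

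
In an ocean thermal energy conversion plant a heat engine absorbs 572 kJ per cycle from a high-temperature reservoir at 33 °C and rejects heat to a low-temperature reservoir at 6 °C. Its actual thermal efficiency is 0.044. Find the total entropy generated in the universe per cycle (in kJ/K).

T_H = 33 °C → 33 + 273.15 = 306.15 K.
T_C = 6 °C → 6 + 273.15 = 279.15 K.
W = η·Q_H = 0.044 × 572 = 25.17 kJ, so Q_C = Q_H − W = 546.8 kJ.
Reservoir entropy changes: ΔS_H = −Q_H/T_H = −572/306.15 = -1.868 kJ/K and ΔS_C = +Q_C/T_C = 546.8/279.15 = 1.959 kJ/K.
ΔS_univ = −Q_H/T_H + Q_C/T_C = 0.0906 kJ/K (> 0, since η = 0.044 < η_Carnot = 0.088).

ΔS_univ ≈ 0.0906 kJ/K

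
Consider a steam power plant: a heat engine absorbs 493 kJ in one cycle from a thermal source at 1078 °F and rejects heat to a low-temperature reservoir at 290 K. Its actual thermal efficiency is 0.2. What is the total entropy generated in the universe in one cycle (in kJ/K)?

T_H = 1078 °F → (1078 − 32) × 5/9 = 581.11 °C = 854.26 K.
W = η·Q_H = 0.2 × 493 = 98.60 kJ, so Q_C = Q_H − W = 394.4 kJ.
The hot reservoir loses entropy Q_H/T_H = 493/854.26 = 0.5771 kJ/K; the cold reservoir gains Q_C/T_C = 394.4/290.00 = 1.360 kJ/K.
ΔS_univ = −Q_H/T_H + Q_C/T_C = 0.7829 kJ/K (> 0, since η = 0.2 < η_Carnot = 0.661).

ΔS_univ ≈ 0.7829 kJ/K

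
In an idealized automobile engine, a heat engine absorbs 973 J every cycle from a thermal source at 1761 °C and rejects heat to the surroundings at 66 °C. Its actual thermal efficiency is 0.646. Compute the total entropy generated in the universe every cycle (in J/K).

T_H = 1761 °C → 1761 + 273.15 = 2034.15 K.
T_C = 66 °C → 66 + 273.15 = 339.15 K.
W = η·Q_H = 0.646 × 973 = 628.6 J, so Q_C = Q_H − W = 344.4 J.
The hot reservoir loses entropy Q_H/T_H = 973/2034.15 = 0.4783 J/K; the cold reservoir gains Q_C/T_C = 344.4/339.15 = 1.016 J/K.
ΔS_univ = −Q_H/T_H + Q_C/T_C = 0.537 J/K (> 0, since η = 0.646 < η_Carnot = 0.833).

ΔS_univ ≈ 0.537 J/K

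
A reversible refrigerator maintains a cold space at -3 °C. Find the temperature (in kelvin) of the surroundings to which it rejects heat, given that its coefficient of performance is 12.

T_C = -3 °C → -3 + 273.15 = 270.15 K.
COP_R = T_C/(T_H − T_C) ⇒ T_H = T_C·(1 + 1/COP_R) = 270.15 × (1 + 1/12) = 292.7 K.

T_H ≈ 292.7 K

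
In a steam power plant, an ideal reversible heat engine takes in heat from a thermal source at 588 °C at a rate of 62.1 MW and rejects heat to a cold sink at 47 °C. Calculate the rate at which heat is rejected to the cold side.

Q̇_C ≈ 23.1 MW

T_H = 588 °C → 588 + 273.15 = 861.15 K.
T_C = 47 °C → 47 + 273.15 = 320.15 K.
For a reversible engine, η = 1 − T_C/T_H = 1 − 320.15/861.15 = 0.6282.
For a reversible cycle Q_C/Q_H = T_C/T_H, so Q_C = 62.1 × 320.15/861.15 = 23.1 MW.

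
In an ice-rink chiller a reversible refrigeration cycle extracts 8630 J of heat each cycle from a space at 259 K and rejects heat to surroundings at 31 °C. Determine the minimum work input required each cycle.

W_in ≈ 1504 J

T_H = 31 °C → 31 + 273.15 = 304.15 K.
For a reversible refrigerator, COP_R = T_C/(T_H − T_C) = 259.00/45.15 = 5.7364.
W = Q_C/COP_R = 8630/5.7364 = 1504 J.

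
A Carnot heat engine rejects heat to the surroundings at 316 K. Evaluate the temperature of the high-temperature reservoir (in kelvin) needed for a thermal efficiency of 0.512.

From η = 1 − T_C/T_H, solving for T_H gives T_H = T_C/(1 − η) = 316.00/(1 − 0.512) = 647.5 K.

T_H ≈ 647.5 K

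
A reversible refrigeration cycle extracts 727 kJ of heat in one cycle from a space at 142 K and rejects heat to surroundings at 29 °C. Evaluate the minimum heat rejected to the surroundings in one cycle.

T_H = 29 °C → 29 + 273.15 = 302.15 K.
For a reversible cycle Q_H/Q_C = T_H/T_C, so Q_H = Q_C·T_H/T_C = 727 × 302.15/142.00 = 1547 kJ.

Q_H ≈ 1547 kJ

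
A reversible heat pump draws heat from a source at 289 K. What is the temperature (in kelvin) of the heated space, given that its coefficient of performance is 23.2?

COP_HP = T_H/(T_H − T_C) ⇒ T_H = T_C·COP_HP/(COP_HP − 1) = 289.00 × 23.2/(23.2 − 1) = 302 K.

T_H ≈ 302 K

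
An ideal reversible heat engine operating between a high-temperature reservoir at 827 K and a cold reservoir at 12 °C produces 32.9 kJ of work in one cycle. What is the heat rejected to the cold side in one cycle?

T_C = 12 °C → 12 + 273.15 = 285.15 K.
For a reversible engine, η = 1 − T_C/T_H = 1 − 285.15/827.00 = 0.6552.
Since Q_C/Q_H = T_C/T_H and Q_H = W/η, Q_C = W·T_C/(T_H − T_C) = 32.9 × 285.15/541.85 = 17.3 kJ.

Q_C ≈ 17.3 kJ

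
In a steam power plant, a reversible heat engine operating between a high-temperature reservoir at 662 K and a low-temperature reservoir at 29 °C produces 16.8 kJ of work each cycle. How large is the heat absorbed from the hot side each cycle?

T_C = 29 °C → 29 + 273.15 = 302.15 K.
Carnot efficiency: η = 1 − T_C/T_H = 1 − 302.15/662.00 = 0.5436.
Q_H = W/η = 16.8/0.5436 = 30.9 kJ.

Q_H ≈ 30.9 kJ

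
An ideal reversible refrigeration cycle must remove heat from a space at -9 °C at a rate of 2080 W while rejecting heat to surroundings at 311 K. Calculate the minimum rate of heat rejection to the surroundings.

T_C = -9 °C → -9 + 273.15 = 264.15 K.
For a reversible cycle Q_H/Q_C = T_H/T_C, so Q_H = Q_C·T_H/T_C = 2080 × 311.00/264.15 = 2450 W.

Q̇_H ≈ 2450 W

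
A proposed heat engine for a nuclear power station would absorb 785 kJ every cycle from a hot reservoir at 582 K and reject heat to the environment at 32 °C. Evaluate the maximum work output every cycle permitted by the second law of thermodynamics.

T_C = 32 °C → 32 + 273.15 = 305.15 K.
The second-law ceiling is the Carnot efficiency, η_max = 1 − T_C/T_H = 1 − 305.15/582.00 = 0.4757.
W_max = η_max · Q_H = 0.4757 × 785 = 373 kJ.

W_max ≈ 373 kJ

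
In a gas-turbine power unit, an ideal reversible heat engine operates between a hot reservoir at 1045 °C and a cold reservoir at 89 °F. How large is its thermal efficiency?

η ≈ 0.769

T_H = 1045 °C → 1045 + 273.15 = 1318.15 K.
T_C = 89 °F → (89 − 32) × 5/9 = 31.67 °C = 304.82 K.
Carnot efficiency: η = 1 − T_C/T_H = 1 − 304.82/1318.15 = 0.769.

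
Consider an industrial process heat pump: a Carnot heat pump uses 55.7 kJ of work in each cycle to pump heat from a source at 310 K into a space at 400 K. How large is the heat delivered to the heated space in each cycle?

Q_H ≈ 248 kJ

The Carnot heat-pump COP is COP_HP = T_H/(T_H − T_C) = 400.00/90.00 = 4.4444.
Q_H = COP_HP · W = 4.4444 × 55.7 = 248 kJ.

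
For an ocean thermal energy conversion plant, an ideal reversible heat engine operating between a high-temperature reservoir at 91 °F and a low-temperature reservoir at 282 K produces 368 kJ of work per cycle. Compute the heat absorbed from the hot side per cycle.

T_H = 91 °F → (91 − 32) × 5/9 = 32.78 °C = 305.93 K.
Carnot efficiency: η = 1 − T_C/T_H = 1 − 282.00/305.93 = 0.0782.
Q_H = W/η = 368/0.0782 = 4705 kJ.

Q_H ≈ 4705 kJ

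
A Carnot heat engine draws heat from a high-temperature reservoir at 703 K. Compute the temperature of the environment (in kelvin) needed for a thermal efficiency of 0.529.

T_C ≈ 331 K

From η = 1 − T_C/T_H, T_C = T_H·(1 − η) = 703.00 × (1 − 0.529) = 331 K.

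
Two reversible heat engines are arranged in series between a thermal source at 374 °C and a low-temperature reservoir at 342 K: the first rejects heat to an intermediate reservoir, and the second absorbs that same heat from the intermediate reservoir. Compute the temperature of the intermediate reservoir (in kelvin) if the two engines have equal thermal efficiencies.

T_m ≈ 470.5 K

T_H = 374 °C → 374 + 273.15 = 647.15 K.
Equal efficiencies require 1 − T_m/T_H = 1 − T_C/T_m, i.e. T_m/T_H = T_C/T_m, so T_m = √(T_H·T_C) = √(647.15 × 342.00) = 470.5 K.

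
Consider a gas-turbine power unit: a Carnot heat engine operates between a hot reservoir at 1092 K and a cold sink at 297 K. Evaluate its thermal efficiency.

For a reversible engine, η = 1 − T_C/T_H = 1 − 297.00/1092.00 = 0.7280.

η ≈ 0.7280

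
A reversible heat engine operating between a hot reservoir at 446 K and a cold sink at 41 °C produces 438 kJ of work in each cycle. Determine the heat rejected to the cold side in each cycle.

Q_C ≈ 1040 kJ

T_C = 41 °C → 41 + 273.15 = 314.15 K.
Carnot efficiency: η = 1 − T_C/T_H = 1 − 314.15/446.00 = 0.2956.
Since Q_C/Q_H = T_C/T_H and Q_H = W/η, Q_C = W·T_C/(T_H − T_C) = 438 × 314.15/131.85 = 1040 kJ.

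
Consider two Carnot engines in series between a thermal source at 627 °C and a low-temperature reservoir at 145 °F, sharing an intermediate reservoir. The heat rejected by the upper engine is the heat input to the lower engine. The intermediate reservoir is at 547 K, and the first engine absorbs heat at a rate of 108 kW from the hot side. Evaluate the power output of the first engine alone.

T_H = 627 °C → 627 + 273.15 = 900.15 K.
T_C = 145 °F → (145 − 32) × 5/9 = 62.78 °C = 335.93 K.
First-stage efficiency η₁ = 1 − T_m/T_H = 1 − 547.00/900.15 = 0.3923.
W₁ = η₁·Q_H = 0.3923 × 108 = 42.37 kW.

Ẇ₁ ≈ 42.37 kW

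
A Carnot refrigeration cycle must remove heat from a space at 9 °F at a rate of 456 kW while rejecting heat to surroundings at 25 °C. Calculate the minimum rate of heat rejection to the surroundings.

T_H = 25 °C → 25 + 273.15 = 298.15 K.
T_C = 9 °F → (9 − 32) × 5/9 = -12.78 °C = 260.37 K.
For a reversible cycle Q_H/Q_C = T_H/T_C, so Q_H = Q_C·T_H/T_C = 456 × 298.15/260.37 = 522 kW.

Q̇_H ≈ 522 kW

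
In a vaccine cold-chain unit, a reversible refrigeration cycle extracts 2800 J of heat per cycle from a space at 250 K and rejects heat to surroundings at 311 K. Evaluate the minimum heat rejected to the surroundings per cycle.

For a reversible cycle Q_H/Q_C = T_H/T_C, so Q_H = Q_C·T_H/T_C = 2800 × 311.00/250.00 = 3483 J.

Q_H ≈ 3483 J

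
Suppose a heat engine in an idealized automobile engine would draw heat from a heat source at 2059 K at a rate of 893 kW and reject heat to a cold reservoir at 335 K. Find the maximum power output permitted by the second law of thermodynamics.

By the Carnot theorem, η_max = 1 − T_C/T_H = 1 − 335.00/2059.00 = 0.8373.
W_max = η_max · Q_H = 0.8373 × 893 = 747.7 kW.

Ẇ_max ≈ 747.7 kW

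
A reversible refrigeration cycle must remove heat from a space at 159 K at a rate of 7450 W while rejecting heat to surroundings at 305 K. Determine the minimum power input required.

Carnot COP: COP_R = T_C/(T_H − T_C) = 159.00/146.00 = 1.0890.
W = Q_C/COP_R = 7450/1.0890 = 6841 W.

Ẇ_in ≈ 6841 W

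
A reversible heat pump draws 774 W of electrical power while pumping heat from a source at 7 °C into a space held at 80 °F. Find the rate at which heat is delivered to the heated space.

Q̇_H ≈ 11800 W

T_H = 80 °F → (80 − 32) × 5/9 = 26.67 °C = 299.82 K.
T_C = 7 °C → 7 + 273.15 = 280.15 K.
For a reversible heat pump, COP_HP = T_H/(T_H − T_C) = 299.82/19.67 = 15.2449.
Q_H = COP_HP · W = 15.2449 × 774 = 11800 W.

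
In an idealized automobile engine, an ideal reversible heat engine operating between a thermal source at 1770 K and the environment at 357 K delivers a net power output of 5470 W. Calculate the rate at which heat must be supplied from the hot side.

Q̇_H ≈ 6850 W

Since the cycle is reversible, η = 1 − T_C/T_H = 1 − 357.00/1770.00 = 0.7983.
Q_H = W/η = 5470/0.7983 = 6850 W.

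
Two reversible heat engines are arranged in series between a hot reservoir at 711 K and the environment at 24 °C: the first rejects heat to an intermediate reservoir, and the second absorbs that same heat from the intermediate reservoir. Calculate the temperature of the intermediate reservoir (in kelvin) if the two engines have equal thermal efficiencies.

T_C = 24 °C → 24 + 273.15 = 297.15 K.
Equal efficiencies require 1 − T_m/T_H = 1 − T_C/T_m, i.e. T_m/T_H = T_C/T_m, so T_m = √(T_H·T_C) = √(711.00 × 297.15) = 460 K.

T_m ≈ 460 K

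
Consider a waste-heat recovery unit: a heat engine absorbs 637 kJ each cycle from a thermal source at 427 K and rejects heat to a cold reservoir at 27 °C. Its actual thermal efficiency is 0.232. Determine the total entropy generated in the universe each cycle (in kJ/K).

ΔS_univ ≈ 0.138 kJ/K

T_C = 27 °C → 27 + 273.15 = 300.15 K.
W = η·Q_H = 0.232 × 637 = 147.8 kJ, so Q_C = Q_H − W = 489.2 kJ.
Entropy balance on the reservoirs: −Q_H/T_H = -1.492 kJ/K, +Q_C/T_C = 1.630 kJ/K.
ΔS_univ = −Q_H/T_H + Q_C/T_C = 0.138 kJ/K (> 0, since η = 0.232 < η_Carnot = 0.297).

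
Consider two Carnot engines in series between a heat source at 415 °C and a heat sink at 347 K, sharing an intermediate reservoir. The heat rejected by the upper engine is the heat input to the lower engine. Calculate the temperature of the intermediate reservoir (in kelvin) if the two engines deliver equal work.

T_H = 415 °C → 415 + 273.15 = 688.15 K.
For reversible stages Q_m = Q_H·(T_m/T_H). Setting W₁ = Q_H(1 − T_m/T_H) equal to W₂ = Q_m(1 − T_C/T_m) = Q_H·(T_m − T_C)/T_H gives T_H − T_m = T_m − T_C, so T_m = (T_H + T_C)/2 = (688.15 + 347.00)/2 = 517.6 K.

T_m ≈ 517.6 K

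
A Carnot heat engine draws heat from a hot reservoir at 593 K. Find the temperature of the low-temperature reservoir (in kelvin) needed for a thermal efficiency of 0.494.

From η = 1 − T_C/T_H, T_C = T_H·(1 − η) = 593.00 × (1 − 0.494) = 300 K.

T_C ≈ 300 K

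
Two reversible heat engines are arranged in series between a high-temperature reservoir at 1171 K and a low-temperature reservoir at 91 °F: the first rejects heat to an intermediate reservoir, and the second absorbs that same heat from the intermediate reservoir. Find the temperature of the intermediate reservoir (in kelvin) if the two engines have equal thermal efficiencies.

T_C = 91 °F → (91 − 32) × 5/9 = 32.78 °C = 305.93 K.
Equal efficiencies require 1 − T_m/T_H = 1 − T_C/T_m, i.e. T_m/T_H = T_C/T_m, so T_m = √(T_H·T_C) = √(1171.00 × 305.93) = 598.5 K.

T_m ≈ 598.5 K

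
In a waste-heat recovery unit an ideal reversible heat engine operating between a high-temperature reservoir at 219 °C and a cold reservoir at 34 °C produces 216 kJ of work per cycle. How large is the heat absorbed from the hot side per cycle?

Q_H ≈ 575 kJ

T_H = 219 °C → 219 + 273.15 = 492.15 K.
T_C = 34 °C → 34 + 273.15 = 307.15 K.
For a reversible engine, η = 1 − T_C/T_H = 1 − 307.15/492.15 = 0.3759.
Q_H = W/η = 216/0.3759 = 575 kJ.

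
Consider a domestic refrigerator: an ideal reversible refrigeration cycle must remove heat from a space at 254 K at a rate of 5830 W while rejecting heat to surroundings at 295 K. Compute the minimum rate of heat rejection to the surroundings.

For a reversible cycle Q_H/Q_C = T_H/T_C, so Q_H = Q_C·T_H/T_C = 5830 × 295.00/254.00 = 6770 W.

Q̇_H ≈ 6770 W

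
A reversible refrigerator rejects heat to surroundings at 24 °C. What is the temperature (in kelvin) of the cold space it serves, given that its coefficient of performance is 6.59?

T_H = 24 °C → 24 + 273.15 = 297.15 K.
COP_R = T_C/(T_H − T_C) ⇒ T_C = T_H·COP_R/(1 + COP_R) = 297.15 × 6.59/(1 + 6.59) = 258 K.

T_C ≈ 258 K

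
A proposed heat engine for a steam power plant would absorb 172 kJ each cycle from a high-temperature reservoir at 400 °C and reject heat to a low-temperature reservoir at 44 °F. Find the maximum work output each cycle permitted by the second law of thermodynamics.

W_max ≈ 101 kJ

T_H = 400 °C → 400 + 273.15 = 673.15 K.
T_C = 44 °F → (44 − 32) × 5/9 = 6.67 °C = 279.82 K.
The second-law ceiling is the Carnot efficiency, η_max = 1 − T_C/T_H = 1 − 279.82/673.15 = 0.5843.
W_max = η_max · Q_H = 0.5843 × 172 = 101 kJ.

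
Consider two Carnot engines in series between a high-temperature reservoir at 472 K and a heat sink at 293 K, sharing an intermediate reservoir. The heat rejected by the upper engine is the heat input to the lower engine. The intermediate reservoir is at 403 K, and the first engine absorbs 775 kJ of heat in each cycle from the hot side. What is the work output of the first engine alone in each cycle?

First-stage efficiency η₁ = 1 − T_m/T_H = 1 − 403.00/472.00 = 0.1462.
W₁ = η₁·Q_H = 0.1462 × 775 = 113 kJ.

W₁ ≈ 113 kJ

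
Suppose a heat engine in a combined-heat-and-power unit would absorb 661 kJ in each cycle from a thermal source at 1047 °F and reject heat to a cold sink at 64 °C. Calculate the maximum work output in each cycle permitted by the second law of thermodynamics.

W_max ≈ 394.8 kJ

T_H = 1047 °F → (1047 − 32) × 5/9 = 563.89 °C = 837.04 K.
T_C = 64 °C → 64 + 273.15 = 337.15 K.
By the Carnot theorem, η_max = 1 − T_C/T_H = 1 − 337.15/837.04 = 0.5972.
W_max = η_max · Q_H = 0.5972 × 661 = 394.8 kJ.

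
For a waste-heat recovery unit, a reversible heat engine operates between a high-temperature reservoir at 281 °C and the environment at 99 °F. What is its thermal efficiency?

T_H = 281 °C → 281 + 273.15 = 554.15 K.
T_C = 99 °F → (99 − 32) × 5/9 = 37.22 °C = 310.37 K.
For a reversible engine, η = 1 − T_C/T_H = 1 − 310.37/554.15 = 0.440.

η ≈ 0.440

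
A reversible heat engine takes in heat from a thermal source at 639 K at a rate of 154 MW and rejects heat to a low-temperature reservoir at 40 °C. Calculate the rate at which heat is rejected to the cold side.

T_C = 40 °C → 40 + 273.15 = 313.15 K.
For a reversible engine, η = 1 − T_C/T_H = 1 − 313.15/639.00 = 0.5099.
For a reversible cycle Q_C/Q_H = T_C/T_H, so Q_C = 154 × 313.15/639.00 = 75.5 MW.

Q̇_C ≈ 75.5 MW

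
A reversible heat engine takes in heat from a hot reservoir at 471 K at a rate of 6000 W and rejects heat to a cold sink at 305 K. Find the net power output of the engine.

The Carnot efficiency is η = 1 − T_C/T_H = 1 − 305.00/471.00 = 0.3524.
W = η·Q_H = 0.3524 × 6000 = 2110 W.

Ẇ ≈ 2110 W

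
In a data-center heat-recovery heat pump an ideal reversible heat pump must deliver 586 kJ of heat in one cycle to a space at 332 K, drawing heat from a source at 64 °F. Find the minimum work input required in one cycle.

W_in ≈ 72.49 kJ

T_C = 64 °F → (64 − 32) × 5/9 = 17.78 °C = 290.93 K.
COP_HP = T_H/(T_H − T_C) = 332.00/41.07 = 8.0833.
W = Q_H/COP_HP = 586/8.0833 = 72.49 kJ.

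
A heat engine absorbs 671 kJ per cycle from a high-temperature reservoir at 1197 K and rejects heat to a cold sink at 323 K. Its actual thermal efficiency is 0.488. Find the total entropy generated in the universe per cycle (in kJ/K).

ΔS_univ ≈ 0.5031 kJ/K

W = η·Q_H = 0.488 × 671 = 327.4 kJ, so Q_C = Q_H − W = 343.6 kJ.
Entropy balance on the reservoirs: −Q_H/T_H = -0.5606 kJ/K, +Q_C/T_C = 1.064 kJ/K.
ΔS_univ = −Q_H/T_H + Q_C/T_C = 0.5031 kJ/K (> 0, since η = 0.488 < η_Carnot = 0.730).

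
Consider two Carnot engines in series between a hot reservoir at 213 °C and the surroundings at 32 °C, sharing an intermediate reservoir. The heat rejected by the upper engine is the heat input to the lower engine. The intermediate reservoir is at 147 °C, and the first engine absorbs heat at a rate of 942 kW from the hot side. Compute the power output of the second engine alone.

Ẇ₂ ≈ 223 kW

T_H = 213 °C → 213 + 273.15 = 486.15 K.
T_C = 32 °C → 32 + 273.15 = 305.15 K.
T_m = 147 °C → 147 + 273.15 = 420.15 K.
Heat entering the second stage: Q_m = Q_H·(T_m/T_H) = 942 × 420.15/486.15 = 814 kW.
Second-stage efficiency η₂ = 1 − T_C/T_m = 1 − 305.15/420.15 = 0.2737, so W₂ = η₂·Q_m = 223 kW.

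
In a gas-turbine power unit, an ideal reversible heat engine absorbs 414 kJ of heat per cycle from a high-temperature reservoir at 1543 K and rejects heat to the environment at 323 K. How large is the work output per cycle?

Since the cycle is reversible, η = 1 − T_C/T_H = 1 − 323.00/1543.00 = 0.7907.
W = η·Q_H = 0.7907 × 414 = 327.3 kJ.

W ≈ 327.3 kJ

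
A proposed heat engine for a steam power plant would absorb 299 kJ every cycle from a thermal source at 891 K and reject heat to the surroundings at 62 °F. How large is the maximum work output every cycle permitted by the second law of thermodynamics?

T_C = 62 °F → (62 − 32) × 5/9 = 16.67 °C = 289.82 K.
The upper bound on efficiency is η_max = 1 − T_C/T_H = 1 − 289.82/891.00 = 0.6747.
W_max = η_max · Q_H = 0.6747 × 299 = 201.7 kJ.

W_max ≈ 201.7 kJ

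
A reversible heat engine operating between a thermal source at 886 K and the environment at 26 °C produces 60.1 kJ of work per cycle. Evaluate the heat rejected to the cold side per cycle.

Q_C ≈ 30.64 kJ

T_C = 26 °C → 26 + 273.15 = 299.15 K.
η_rev = 1 − T_C/T_H = 1 − 299.15/886.00 = 0.6624.
Since Q_C/Q_H = T_C/T_H and Q_H = W/η, Q_C = W·T_C/(T_H − T_C) = 60.1 × 299.15/586.85 = 30.64 kJ.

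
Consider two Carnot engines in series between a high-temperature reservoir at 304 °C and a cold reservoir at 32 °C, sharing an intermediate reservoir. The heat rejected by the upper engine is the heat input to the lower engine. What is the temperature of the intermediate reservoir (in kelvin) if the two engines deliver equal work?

T_H = 304 °C → 304 + 273.15 = 577.15 K.
T_C = 32 °C → 32 + 273.15 = 305.15 K.
For reversible stages Q_m = Q_H·(T_m/T_H). Setting W₁ = Q_H(1 − T_m/T_H) equal to W₂ = Q_m(1 − T_C/T_m) = Q_H·(T_m − T_C)/T_H gives T_H − T_m = T_m − T_C, so T_m = (T_H + T_C)/2 = (577.15 + 305.15)/2 = 441.1 K.

T_m ≈ 441.1 K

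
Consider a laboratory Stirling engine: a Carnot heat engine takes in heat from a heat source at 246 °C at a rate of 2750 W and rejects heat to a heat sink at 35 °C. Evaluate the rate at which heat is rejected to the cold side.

T_H = 246 °C → 246 + 273.15 = 519.15 K.
T_C = 35 °C → 35 + 273.15 = 308.15 K.
η_rev = 1 − T_C/T_H = 1 − 308.15/519.15 = 0.4064.
For a reversible cycle Q_C/Q_H = T_C/T_H, so Q_C = 2750 × 308.15/519.15 = 1630 W.

Q̇_C ≈ 1630 W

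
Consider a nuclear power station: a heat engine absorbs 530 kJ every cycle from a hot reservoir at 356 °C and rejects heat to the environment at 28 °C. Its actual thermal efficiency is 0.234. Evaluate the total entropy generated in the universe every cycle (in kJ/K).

T_H = 356 °C → 356 + 273.15 = 629.15 K.
T_C = 28 °C → 28 + 273.15 = 301.15 K.
W = η·Q_H = 0.234 × 530 = 124.0 kJ, so Q_C = Q_H − W = 406.0 kJ.
Reservoir entropy changes: ΔS_H = −Q_H/T_H = −530/629.15 = -0.8424 kJ/K and ΔS_C = +Q_C/T_C = 406.0/301.15 = 1.348 kJ/K.
ΔS_univ = −Q_H/T_H + Q_C/T_C = 0.506 kJ/K (> 0, since η = 0.234 < η_Carnot = 0.521).

ΔS_univ ≈ 0.506 kJ/K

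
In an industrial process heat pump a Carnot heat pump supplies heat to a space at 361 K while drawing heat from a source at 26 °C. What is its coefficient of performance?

T_C = 26 °C → 26 + 273.15 = 299.15 K.
For a reversible heat pump, COP_HP = T_H/(T_H − T_C) = 361.00/(361.00 − 299.15) = 5.84.

COP_HP ≈ 5.84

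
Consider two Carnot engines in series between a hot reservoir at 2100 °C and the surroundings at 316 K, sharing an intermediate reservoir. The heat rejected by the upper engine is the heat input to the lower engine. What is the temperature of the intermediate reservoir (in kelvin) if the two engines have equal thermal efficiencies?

T_H = 2100 °C → 2100 + 273.15 = 2373.15 K.
Equal efficiencies require 1 − T_m/T_H = 1 − T_C/T_m, i.e. T_m/T_H = T_C/T_m, so T_m = √(T_H·T_C) = √(2373.15 × 316.00) = 866 K.

T_m ≈ 866 K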